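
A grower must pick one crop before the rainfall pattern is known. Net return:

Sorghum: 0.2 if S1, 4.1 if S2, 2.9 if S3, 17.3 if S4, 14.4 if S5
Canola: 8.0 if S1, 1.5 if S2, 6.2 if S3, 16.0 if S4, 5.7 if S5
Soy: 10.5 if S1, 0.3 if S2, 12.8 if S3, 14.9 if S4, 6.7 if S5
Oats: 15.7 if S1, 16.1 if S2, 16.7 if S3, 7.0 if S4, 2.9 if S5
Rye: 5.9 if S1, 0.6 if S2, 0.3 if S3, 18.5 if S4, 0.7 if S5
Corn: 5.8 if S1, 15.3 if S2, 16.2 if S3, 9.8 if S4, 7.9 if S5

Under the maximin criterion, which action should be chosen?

Row minima: Sorghum=0.2, Canola=1.5, Soy=0.3, Oats=2.9, Rye=0.3, Corn=5.8
Best worst-case = 5.8 → Corn.

Corn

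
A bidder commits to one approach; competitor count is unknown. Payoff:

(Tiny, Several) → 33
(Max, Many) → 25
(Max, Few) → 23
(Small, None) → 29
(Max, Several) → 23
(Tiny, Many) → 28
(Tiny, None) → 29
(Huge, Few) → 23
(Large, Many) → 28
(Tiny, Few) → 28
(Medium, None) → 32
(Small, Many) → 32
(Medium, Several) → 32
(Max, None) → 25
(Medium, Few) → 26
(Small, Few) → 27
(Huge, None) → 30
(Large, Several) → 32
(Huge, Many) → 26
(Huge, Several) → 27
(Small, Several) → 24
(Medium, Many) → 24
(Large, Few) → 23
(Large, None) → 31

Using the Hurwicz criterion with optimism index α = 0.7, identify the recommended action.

Tiny: 0.7·33 + 0.3·28 = 31.5
Small: 0.7·32 + 0.3·24 = 29.6
Medium: 0.7·32 + 0.3·24 = 29.6
Large: 0.7·32 + 0.3·23 = 29.3
Huge: 0.7·30 + 0.3·23 = 27.9
Max: 0.7·25 + 0.3·23 = 24.4
Highest Hurwicz score = 31.5 → Tiny.

Tiny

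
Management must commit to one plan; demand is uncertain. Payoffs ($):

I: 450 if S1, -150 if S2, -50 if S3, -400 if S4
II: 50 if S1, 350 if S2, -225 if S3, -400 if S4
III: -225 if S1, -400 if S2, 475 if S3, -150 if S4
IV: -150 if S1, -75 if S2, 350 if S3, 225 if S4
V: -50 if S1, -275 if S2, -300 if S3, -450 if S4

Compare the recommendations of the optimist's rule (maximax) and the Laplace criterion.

Row maxima: I=450, II=350, III=475, IV=350, V=-50
Best best-case = 475 → III.
Row averages: I=-37.5, II=-56.25, III=-75, IV=87.5, V=-268.75
Highest average = 87.5 → IV.

maximax → III; laplace → IV (disagree)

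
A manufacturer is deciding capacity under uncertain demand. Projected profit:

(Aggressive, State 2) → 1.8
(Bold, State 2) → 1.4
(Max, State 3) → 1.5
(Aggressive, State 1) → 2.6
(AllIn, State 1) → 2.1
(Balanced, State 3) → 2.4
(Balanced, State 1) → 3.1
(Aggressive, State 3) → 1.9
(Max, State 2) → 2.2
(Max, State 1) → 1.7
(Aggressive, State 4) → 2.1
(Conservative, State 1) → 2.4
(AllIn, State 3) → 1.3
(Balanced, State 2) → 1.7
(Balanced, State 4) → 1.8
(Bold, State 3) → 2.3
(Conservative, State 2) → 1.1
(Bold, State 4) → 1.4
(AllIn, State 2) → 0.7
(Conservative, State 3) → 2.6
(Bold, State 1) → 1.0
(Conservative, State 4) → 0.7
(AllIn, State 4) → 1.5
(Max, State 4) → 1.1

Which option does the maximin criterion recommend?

Aggressive

Row minima: Conservative=0.7, Balanced=1.7, Aggressive=1.8, Bold=1.0, AllIn=0.7, Max=1.1
Best worst-case = 1.8 → Aggressive.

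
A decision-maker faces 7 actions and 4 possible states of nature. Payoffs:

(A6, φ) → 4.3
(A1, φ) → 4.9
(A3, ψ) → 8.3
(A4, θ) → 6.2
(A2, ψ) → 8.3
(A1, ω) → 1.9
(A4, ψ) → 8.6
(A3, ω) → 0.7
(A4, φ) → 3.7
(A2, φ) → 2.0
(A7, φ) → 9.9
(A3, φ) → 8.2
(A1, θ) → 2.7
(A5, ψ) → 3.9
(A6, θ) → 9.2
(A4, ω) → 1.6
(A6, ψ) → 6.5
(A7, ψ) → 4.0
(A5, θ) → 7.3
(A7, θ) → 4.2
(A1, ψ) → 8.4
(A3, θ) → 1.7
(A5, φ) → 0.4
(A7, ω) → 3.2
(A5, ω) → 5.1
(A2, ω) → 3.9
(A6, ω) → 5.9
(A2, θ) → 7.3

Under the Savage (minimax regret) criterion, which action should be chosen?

Column bests: θ=9.2, φ=9.9, ψ=8.6, ω=5.9.
A1 regrets: 6.5, 5.0, 0.2, 4.0 → max 6.5
A2 regrets: 1.9, 7.9, 0.3, 2.0 → max 7.9
A3 regrets: 7.5, 1.7, 0.3, 5.2 → max 7.5
A4 regrets: 3.0, 6.2, 0.0, 4.3 → max 6.2
A5 regrets: 1.9, 9.5, 4.7, 0.8 → max 9.5
A6 regrets: 0.0, 5.6, 2.1, 0.0 → max 5.6
A7 regrets: 5.0, 0.0, 4.6, 2.7 → max 5.0
Smallest max regret = 5.0 → A7.

A7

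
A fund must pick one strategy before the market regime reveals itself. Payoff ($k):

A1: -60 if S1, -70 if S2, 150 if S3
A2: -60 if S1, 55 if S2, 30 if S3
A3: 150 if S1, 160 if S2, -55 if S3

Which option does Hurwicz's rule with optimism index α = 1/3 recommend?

A3

A1: 1/3·150 + 2/3·(-70) = 10/3
A2: 1/3·55 + 2/3·(-60) = -65/3
A3: 1/3·160 + 2/3·(-55) = 50/3
Highest Hurwicz score = 50/3 → A3.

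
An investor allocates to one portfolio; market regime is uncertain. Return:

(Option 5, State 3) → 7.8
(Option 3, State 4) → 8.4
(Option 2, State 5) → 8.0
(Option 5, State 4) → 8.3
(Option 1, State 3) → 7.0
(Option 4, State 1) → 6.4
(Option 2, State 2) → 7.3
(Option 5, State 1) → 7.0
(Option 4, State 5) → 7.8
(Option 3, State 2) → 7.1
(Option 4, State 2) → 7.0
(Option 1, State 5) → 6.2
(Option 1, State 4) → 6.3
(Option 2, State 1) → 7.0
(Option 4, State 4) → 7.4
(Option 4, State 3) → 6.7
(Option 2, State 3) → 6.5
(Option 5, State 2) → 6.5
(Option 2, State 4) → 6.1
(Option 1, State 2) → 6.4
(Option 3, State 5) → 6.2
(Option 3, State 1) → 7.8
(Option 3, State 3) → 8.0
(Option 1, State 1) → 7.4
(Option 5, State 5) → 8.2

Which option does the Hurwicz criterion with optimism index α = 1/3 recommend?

Option 1: 1/3·7.4 + 2/3·6.2 = 6.6
Option 2: 1/3·8.0 + 2/3·6.1 = 101/15
Option 3: 1/3·8.4 + 2/3·6.2 = 104/15
Option 4: 1/3·7.8 + 2/3·6.4 = 103/15
Option 5: 1/3·8.3 + 2/3·6.5 = 7.1
Highest Hurwicz score = 7.1 → Option 5.

Option 5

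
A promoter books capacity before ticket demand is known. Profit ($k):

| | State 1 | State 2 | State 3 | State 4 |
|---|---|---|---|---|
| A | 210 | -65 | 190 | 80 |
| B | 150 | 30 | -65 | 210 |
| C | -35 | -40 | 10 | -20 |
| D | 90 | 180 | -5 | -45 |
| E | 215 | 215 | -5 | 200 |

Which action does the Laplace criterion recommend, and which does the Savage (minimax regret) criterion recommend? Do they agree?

laplace → E; minimax regret → E (agree)

Row averages: A=103.75, B=81.25, C=-21.25, D=55, E=156.25
Highest average = 156.25 → E.
Column bests: State 1=215, State 2=215, State 3=190, State 4=210.
A regrets: 5, 280, 0, 130 → max 280
B regrets: 65, 185, 255, 0 → max 255
C regrets: 250, 255, 180, 230 → max 255
D regrets: 125, 35, 195, 255 → max 255
E regrets: 0, 0, 195, 10 → max 195
Smallest max regret = 195 → E.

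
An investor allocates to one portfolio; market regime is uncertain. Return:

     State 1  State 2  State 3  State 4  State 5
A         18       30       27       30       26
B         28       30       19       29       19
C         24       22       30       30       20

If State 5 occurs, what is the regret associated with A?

Best payoff under State 5 is 26.
Regret = 26 − 26 = 0.

0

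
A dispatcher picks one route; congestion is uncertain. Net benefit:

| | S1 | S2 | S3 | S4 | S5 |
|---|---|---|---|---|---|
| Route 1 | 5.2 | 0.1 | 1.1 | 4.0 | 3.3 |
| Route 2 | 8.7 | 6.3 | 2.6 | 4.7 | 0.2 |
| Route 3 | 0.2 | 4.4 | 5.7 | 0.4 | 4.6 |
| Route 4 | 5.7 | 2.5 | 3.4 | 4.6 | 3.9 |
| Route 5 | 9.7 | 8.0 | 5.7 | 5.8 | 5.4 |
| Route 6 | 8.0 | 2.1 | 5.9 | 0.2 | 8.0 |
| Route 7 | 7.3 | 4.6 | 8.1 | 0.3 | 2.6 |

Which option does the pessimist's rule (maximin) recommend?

Route 5

Row minima: Route 1=0.1, Route 2=0.2, Route 3=0.2, Route 4=2.5, Route 5=5.4, Route 6=0.2, Route 7=0.3
Best worst-case = 5.4 → Route 5.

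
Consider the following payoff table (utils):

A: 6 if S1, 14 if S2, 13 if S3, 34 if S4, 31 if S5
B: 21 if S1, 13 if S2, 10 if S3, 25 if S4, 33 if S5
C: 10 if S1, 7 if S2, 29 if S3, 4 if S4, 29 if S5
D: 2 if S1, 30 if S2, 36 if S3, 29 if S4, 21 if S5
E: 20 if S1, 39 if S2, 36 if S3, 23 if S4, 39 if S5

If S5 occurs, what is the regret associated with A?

Best payoff under S5 is 39.
Regret = 39 − 31 = 8.

8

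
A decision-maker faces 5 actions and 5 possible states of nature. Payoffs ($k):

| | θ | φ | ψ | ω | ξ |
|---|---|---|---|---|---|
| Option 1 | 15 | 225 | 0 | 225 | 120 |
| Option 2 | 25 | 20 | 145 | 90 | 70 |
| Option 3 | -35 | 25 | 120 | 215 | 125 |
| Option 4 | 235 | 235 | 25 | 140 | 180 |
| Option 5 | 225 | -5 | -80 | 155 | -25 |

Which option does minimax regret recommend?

Option 4

Column bests: θ=235, φ=235, ψ=145, ω=225, ξ=180.
Option 1 regrets: 220, 10, 145, 0, 60 → max 220
Option 2 regrets: 210, 215, 0, 135, 110 → max 215
Option 3 regrets: 270, 210, 25, 10, 55 → max 270
Option 4 regrets: 0, 0, 120, 85, 0 → max 120
Option 5 regrets: 10, 240, 225, 70, 205 → max 240
Smallest max regret = 120 → Option 4.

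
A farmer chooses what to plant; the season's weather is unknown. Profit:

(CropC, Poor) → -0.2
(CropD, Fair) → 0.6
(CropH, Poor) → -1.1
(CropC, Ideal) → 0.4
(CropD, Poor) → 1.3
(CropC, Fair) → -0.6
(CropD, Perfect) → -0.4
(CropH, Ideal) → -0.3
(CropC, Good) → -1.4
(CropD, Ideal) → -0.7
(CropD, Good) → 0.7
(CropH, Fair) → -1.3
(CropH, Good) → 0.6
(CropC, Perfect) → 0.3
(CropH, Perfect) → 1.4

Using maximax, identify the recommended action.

CropH

Row maxima: CropH=1.4, CropD=1.3, CropC=0.4
Best best-case = 1.4 → CropH.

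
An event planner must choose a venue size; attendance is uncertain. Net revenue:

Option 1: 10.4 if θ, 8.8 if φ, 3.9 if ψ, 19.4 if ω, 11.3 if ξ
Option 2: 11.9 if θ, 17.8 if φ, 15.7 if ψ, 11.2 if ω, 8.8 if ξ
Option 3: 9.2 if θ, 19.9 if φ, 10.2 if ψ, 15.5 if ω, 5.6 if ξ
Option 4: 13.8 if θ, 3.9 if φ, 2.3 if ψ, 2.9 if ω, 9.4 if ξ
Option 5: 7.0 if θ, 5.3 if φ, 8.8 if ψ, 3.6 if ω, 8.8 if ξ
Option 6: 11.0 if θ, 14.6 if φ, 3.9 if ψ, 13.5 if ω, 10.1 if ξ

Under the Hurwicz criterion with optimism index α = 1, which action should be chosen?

Option 3

Option 1: 1·19.4 + 0·3.9 = 19.4
Option 2: 1·17.8 + 0·8.8 = 17.8
Option 3: 1·19.9 + 0·5.6 = 19.9
Option 4: 1·13.8 + 0·2.3 = 13.8
Option 5: 1·8.8 + 0·3.6 = 8.8
Option 6: 1·14.6 + 0·3.9 = 14.6
Highest Hurwicz score = 19.9 → Option 3.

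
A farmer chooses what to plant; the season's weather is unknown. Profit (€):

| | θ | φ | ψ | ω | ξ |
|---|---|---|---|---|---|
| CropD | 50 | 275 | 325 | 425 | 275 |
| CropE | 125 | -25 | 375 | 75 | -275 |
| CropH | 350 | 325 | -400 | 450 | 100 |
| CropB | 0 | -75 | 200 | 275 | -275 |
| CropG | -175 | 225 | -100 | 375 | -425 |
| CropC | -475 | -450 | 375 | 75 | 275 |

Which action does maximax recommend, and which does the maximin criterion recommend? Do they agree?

maximax → CropH; maximin → CropD (disagree)

Row maxima: CropD=425, CropE=375, CropH=450, CropB=275, CropG=375, CropC=375
Best best-case = 450 → CropH.
Row minima: CropD=50, CropE=-275, CropH=-400, CropB=-275, CropG=-425, CropC=-475
Best worst-case = 50 → CropD.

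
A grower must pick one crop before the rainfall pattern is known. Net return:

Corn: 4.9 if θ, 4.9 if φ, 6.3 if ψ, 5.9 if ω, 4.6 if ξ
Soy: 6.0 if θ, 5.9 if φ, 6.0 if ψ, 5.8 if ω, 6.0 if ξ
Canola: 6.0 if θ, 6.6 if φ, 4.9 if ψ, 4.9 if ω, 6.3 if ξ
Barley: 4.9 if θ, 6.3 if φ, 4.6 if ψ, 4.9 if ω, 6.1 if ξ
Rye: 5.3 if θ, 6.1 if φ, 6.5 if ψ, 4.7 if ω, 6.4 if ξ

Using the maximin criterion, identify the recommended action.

Soy

Row minima: Corn=4.6, Soy=5.8, Canola=4.9, Barley=4.6, Rye=4.7
Best worst-case = 5.8 → Soy.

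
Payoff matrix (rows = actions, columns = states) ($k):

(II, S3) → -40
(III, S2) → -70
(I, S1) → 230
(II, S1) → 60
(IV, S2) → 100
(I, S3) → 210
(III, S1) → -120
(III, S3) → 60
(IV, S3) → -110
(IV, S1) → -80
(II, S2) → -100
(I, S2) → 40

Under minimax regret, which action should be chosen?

Column bests: S1=230, S2=100, S3=210.
I regrets: 0, 60, 0 → max 60
II regrets: 170, 200, 250 → max 250
III regrets: 350, 170, 150 → max 350
IV regrets: 310, 0, 320 → max 320
Smallest max regret = 60 → I.

I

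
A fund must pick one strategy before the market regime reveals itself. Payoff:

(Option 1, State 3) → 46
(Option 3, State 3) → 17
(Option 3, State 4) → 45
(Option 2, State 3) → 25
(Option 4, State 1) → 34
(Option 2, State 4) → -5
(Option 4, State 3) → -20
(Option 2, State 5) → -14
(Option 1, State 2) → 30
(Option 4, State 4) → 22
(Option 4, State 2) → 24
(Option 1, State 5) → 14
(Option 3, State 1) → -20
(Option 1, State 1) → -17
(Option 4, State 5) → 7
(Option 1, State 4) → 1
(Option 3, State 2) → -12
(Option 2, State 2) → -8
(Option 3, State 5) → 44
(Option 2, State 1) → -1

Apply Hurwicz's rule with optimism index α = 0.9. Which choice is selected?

Option 1

Option 1: 0.9·46 + 0.1·(-17) = 39.7
Option 2: 0.9·25 + 0.1·(-14) = 21.1
Option 3: 0.9·45 + 0.1·(-20) = 38.5
Option 4: 0.9·34 + 0.1·(-20) = 28.6
Highest Hurwicz score = 39.7 → Option 1.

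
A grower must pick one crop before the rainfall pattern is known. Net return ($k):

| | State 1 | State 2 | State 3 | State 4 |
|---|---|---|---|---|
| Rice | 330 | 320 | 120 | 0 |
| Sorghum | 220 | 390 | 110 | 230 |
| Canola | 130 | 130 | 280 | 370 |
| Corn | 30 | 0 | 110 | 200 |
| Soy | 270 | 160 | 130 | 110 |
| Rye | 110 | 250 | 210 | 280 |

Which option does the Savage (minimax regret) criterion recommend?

Sorghum

Column bests: State 1=330, State 2=390, State 3=280, State 4=370.
Rice regrets: 0, 70, 160, 370 → max 370
Sorghum regrets: 110, 0, 170, 140 → max 170
Canola regrets: 200, 260, 0, 0 → max 260
Corn regrets: 300, 390, 170, 170 → max 390
Soy regrets: 60, 230, 150, 260 → max 260
Rye regrets: 220, 140, 70, 90 → max 220
Smallest max regret = 170 → Sorghum.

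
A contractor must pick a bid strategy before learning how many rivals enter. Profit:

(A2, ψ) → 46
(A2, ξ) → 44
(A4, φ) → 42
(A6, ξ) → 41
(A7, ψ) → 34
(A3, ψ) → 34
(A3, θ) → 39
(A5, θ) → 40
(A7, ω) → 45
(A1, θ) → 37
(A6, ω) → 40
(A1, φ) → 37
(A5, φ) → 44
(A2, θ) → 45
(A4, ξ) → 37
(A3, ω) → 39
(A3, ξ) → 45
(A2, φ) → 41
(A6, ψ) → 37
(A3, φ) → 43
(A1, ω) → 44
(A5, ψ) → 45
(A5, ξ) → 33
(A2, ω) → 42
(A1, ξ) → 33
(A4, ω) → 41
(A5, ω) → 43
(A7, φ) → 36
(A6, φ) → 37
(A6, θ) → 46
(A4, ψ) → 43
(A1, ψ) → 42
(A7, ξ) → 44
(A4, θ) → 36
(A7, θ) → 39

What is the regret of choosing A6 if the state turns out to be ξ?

4

Best payoff under ξ is 45.
Regret = 45 − 41 = 4.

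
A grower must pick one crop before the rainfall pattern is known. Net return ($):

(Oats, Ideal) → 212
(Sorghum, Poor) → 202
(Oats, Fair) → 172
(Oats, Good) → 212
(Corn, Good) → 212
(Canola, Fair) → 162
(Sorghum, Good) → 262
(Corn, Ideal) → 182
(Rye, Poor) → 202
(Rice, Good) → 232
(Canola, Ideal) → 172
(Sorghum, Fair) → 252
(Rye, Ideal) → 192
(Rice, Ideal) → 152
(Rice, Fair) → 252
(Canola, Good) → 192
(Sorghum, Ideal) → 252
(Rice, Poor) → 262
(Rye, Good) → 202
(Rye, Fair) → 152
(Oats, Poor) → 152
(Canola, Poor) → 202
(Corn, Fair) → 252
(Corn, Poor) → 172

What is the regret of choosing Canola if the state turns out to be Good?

70

Best payoff under Good is 262.
Regret = 262 − 192 = 70.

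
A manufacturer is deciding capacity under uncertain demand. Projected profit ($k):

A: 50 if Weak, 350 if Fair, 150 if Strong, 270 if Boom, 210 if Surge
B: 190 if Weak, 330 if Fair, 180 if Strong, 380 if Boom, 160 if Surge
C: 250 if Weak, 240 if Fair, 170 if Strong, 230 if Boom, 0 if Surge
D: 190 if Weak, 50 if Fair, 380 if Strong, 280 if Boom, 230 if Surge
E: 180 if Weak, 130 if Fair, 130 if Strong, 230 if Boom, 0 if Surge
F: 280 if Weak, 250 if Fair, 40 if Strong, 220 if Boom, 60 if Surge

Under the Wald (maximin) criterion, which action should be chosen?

Row minima: A=50, B=160, C=0, D=50, E=0, F=40
Best worst-case = 160 → B.

B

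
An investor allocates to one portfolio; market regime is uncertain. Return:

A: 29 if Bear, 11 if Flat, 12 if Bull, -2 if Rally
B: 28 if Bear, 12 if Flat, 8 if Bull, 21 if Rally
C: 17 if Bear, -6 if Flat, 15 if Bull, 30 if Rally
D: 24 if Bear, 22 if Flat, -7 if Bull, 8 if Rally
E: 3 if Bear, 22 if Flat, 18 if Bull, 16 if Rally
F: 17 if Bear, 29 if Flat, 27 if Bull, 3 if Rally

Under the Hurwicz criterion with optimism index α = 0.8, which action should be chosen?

B

A: 0.8·29 + 0.2·(-2) = 22.8
B: 0.8·28 + 0.2·8 = 24
C: 0.8·30 + 0.2·(-6) = 22.8
D: 0.8·24 + 0.2·(-7) = 17.8
E: 0.8·22 + 0.2·3 = 18.2
F: 0.8·29 + 0.2·3 = 23.8
Highest Hurwicz score = 24 → B.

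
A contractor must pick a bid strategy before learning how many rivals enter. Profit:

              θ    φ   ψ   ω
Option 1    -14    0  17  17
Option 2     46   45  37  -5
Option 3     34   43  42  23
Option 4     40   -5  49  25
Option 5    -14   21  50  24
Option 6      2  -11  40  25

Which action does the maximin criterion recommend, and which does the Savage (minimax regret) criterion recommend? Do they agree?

maximin → Option 3; minimax regret → Option 3 (agree)

Row minima: Option 1=-14, Option 2=-5, Option 3=23, Option 4=-5, Option 5=-14, Option 6=-11
Best worst-case = 23 → Option 3.
Column bests: θ=46, φ=45, ψ=50, ω=25.
Option 1 regrets: 60, 45, 33, 8 → max 60
Option 2 regrets: 0, 0, 13, 30 → max 30
Option 3 regrets: 12, 2, 8, 2 → max 12
Option 4 regrets: 6, 50, 1, 0 → max 50
Option 5 regrets: 60, 24, 0, 1 → max 60
Option 6 regrets: 44, 56, 10, 0 → max 56
Smallest max regret = 12 → Option 3.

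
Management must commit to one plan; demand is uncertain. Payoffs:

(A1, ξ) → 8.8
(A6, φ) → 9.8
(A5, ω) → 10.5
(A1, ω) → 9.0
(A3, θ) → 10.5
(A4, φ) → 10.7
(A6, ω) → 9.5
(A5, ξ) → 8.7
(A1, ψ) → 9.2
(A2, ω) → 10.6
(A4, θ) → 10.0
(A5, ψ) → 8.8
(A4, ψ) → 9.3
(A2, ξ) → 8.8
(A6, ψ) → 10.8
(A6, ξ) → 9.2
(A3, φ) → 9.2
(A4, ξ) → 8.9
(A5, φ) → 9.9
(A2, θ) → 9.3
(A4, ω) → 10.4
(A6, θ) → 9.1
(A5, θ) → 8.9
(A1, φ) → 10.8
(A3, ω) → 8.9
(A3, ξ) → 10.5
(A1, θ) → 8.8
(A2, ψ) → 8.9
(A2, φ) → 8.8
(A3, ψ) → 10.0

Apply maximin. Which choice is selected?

Row minima: A1=8.8, A2=8.8, A3=8.9, A4=8.9, A5=8.7, A6=9.1
Best worst-case = 9.1 → A6.

A6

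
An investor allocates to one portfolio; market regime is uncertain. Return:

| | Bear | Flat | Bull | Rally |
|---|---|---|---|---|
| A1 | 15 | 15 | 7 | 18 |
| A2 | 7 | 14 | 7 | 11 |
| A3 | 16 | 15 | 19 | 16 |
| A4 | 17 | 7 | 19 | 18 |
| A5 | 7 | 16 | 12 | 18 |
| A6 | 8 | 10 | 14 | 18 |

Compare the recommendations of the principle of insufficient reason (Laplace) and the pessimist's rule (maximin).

laplace → A3; maximin → A3 (agree)

Row averages: A1=13.75, A2=9.75, A3=16.5, A4=15.25, A5=13.25, A6=12.5
Highest average = 16.5 → A3.
Row minima: A1=7, A2=7, A3=15, A4=7, A5=7, A6=8
Best worst-case = 15 → A3.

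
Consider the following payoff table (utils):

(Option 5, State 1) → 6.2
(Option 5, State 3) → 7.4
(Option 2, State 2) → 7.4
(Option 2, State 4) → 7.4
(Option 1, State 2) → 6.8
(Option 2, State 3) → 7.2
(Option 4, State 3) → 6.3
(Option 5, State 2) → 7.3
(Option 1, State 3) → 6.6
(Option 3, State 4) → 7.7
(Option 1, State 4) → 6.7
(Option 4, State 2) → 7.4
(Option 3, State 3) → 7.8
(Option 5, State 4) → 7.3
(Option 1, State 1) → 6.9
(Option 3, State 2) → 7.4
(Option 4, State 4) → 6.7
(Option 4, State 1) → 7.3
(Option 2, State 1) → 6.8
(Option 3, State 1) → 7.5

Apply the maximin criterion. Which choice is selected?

Row minima: Option 1=6.6, Option 2=6.8, Option 3=7.4, Option 4=6.3, Option 5=6.2
Best worst-case = 7.4 → Option 3.

Option 3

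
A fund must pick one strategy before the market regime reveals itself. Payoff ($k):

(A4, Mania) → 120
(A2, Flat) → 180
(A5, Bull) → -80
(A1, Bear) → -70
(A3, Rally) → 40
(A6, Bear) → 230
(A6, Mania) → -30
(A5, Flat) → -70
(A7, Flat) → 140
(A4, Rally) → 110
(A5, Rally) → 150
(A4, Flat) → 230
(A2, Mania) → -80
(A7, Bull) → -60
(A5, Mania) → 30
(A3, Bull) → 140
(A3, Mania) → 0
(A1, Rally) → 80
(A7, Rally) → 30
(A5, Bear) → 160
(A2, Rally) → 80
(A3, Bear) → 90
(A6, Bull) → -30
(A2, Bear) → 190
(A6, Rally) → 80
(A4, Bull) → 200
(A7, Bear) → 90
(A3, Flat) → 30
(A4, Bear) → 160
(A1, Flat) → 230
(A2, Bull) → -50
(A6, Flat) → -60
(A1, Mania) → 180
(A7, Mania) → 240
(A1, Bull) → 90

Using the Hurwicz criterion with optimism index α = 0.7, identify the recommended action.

A4

A1: 0.7·230 + 0.3·(-70) = 140
A2: 0.7·190 + 0.3·(-80) = 109
A3: 0.7·140 + 0.3·0 = 98
A4: 0.7·230 + 0.3·110 = 194
A5: 0.7·160 + 0.3·(-80) = 88
A6: 0.7·230 + 0.3·(-60) = 143
A7: 0.7·240 + 0.3·(-60) = 150
Highest Hurwicz score = 194 → A4.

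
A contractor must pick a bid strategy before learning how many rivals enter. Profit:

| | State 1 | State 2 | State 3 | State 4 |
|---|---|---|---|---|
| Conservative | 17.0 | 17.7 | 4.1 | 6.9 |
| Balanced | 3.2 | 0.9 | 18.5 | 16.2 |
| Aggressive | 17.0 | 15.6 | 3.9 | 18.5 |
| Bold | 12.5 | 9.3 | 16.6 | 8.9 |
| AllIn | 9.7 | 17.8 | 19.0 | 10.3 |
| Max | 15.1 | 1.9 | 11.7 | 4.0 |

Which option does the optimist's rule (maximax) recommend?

AllIn

Row maxima: Conservative=17.7, Balanced=18.5, Aggressive=18.5, Bold=16.6, AllIn=19.0, Max=15.1
Best best-case = 19.0 → AllIn.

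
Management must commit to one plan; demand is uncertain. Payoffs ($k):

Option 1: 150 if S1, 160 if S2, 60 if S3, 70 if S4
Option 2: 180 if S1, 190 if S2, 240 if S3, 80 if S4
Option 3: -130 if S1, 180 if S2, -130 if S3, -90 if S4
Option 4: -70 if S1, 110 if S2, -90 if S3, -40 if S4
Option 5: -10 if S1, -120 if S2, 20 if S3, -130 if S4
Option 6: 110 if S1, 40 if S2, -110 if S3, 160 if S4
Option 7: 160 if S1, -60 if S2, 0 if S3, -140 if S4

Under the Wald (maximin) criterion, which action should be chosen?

Row minima: Option 1=60, Option 2=80, Option 3=-130, Option 4=-90, Option 5=-130, Option 6=-110, Option 7=-140
Best worst-case = 80 → Option 2.

Option 2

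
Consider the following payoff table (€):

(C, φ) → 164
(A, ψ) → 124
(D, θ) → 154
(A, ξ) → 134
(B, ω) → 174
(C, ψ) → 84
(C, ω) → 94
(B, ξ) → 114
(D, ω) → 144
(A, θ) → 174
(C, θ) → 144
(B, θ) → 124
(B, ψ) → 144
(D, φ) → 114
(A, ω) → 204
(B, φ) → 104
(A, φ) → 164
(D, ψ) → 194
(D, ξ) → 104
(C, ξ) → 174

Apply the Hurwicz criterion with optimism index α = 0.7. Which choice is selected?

A

A: 0.7·204 + 0.3·124 = 180
B: 0.7·174 + 0.3·104 = 153
C: 0.7·174 + 0.3·84 = 147
D: 0.7·194 + 0.3·104 = 167
Highest Hurwicz score = 180 → A.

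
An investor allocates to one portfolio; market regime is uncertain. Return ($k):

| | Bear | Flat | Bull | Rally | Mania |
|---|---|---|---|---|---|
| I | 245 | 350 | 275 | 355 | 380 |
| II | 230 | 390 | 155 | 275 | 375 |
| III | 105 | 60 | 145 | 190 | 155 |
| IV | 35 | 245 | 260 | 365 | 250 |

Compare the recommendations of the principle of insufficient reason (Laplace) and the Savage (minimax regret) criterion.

Row averages: I=321, II=285, III=131, IV=231
Highest average = 321 → I.
Column bests: Bear=245, Flat=390, Bull=275, Rally=365, Mania=380.
I regrets: 0, 40, 0, 10, 0 → max 40
II regrets: 15, 0, 120, 90, 5 → max 120
III regrets: 140, 330, 130, 175, 225 → max 330
IV regrets: 210, 145, 15, 0, 130 → max 210
Smallest max regret = 40 → I.

laplace → I; minimax regret → I (agree)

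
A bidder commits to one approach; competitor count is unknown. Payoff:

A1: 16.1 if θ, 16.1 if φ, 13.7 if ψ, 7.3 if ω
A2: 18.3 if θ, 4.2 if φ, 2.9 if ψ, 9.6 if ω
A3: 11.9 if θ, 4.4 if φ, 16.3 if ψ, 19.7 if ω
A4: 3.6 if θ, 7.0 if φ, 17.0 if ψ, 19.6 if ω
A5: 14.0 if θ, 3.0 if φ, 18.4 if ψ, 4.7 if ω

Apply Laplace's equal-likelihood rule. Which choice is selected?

Row averages: A1=13.3, A2=8.75, A3=13.075, A4=11.8, A5=10.025
Highest average = 13.3 → A1.

A1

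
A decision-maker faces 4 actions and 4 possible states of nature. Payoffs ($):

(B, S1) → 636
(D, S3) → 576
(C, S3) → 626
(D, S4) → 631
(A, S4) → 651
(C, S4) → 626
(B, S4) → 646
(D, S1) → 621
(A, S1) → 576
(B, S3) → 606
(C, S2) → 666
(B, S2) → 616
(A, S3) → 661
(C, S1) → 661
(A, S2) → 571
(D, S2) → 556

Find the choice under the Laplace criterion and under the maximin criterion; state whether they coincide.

laplace → C; maximin → C (agree)

Row averages: A=614.75, B=626, C=644.75, D=596
Highest average = 644.75 → C.
Row minima: A=571, B=606, C=626, D=556
Best worst-case = 626 → C.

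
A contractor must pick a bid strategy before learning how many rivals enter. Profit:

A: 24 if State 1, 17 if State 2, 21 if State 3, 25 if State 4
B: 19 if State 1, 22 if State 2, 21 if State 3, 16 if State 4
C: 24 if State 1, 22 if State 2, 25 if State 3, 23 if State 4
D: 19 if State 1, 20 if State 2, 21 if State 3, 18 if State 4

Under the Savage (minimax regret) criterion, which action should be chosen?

C

Column bests: State 1=24, State 2=22, State 3=25, State 4=25.
A regrets: 0, 5, 4, 0 → max 5
B regrets: 5, 0, 4, 9 → max 9
C regrets: 0, 0, 0, 2 → max 2
D regrets: 5, 2, 4, 7 → max 7
Smallest max regret = 2 → C.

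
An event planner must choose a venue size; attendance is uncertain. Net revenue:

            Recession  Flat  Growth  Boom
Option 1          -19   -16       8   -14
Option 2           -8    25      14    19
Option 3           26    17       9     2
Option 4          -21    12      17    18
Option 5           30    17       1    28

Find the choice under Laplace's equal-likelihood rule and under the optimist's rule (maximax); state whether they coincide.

laplace → Option 5; maximax → Option 5 (agree)

Row averages: Option 1=-10.25, Option 2=12.5, Option 3=13.5, Option 4=6.5, Option 5=19
Highest average = 19 → Option 5.
Row maxima: Option 1=8, Option 2=25, Option 3=26, Option 4=18, Option 5=30
Best best-case = 30 → Option 5.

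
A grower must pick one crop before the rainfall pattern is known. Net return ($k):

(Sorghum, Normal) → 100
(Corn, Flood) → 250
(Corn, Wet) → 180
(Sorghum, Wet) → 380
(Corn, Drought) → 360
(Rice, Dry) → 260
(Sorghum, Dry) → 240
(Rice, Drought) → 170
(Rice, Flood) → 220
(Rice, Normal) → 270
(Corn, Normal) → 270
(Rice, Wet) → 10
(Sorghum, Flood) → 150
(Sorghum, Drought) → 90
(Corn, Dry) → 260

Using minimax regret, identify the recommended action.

Corn

Column bests: Drought=360, Dry=260, Normal=270, Wet=380, Flood=250.
Sorghum regrets: 270, 20, 170, 0, 100 → max 270
Rice regrets: 190, 0, 0, 370, 30 → max 370
Corn regrets: 0, 0, 0, 200, 0 → max 200
Smallest max regret = 200 → Corn.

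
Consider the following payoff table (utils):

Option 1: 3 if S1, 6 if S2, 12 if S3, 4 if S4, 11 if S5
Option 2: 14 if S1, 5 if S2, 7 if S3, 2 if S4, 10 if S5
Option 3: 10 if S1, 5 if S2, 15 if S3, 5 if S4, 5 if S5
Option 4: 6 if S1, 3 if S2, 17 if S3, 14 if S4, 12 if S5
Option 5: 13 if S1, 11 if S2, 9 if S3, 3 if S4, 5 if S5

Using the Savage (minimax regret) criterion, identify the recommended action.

Column bests: S1=14, S2=11, S3=17, S4=14, S5=12.
Option 1 regrets: 11, 5, 5, 10, 1 → max 11
Option 2 regrets: 0, 6, 10, 12, 2 → max 12
Option 3 regrets: 4, 6, 2, 9, 7 → max 9
Option 4 regrets: 8, 8, 0, 0, 0 → max 8
Option 5 regrets: 1, 0, 8, 11, 7 → max 11
Smallest max regret = 8 → Option 4.

Option 4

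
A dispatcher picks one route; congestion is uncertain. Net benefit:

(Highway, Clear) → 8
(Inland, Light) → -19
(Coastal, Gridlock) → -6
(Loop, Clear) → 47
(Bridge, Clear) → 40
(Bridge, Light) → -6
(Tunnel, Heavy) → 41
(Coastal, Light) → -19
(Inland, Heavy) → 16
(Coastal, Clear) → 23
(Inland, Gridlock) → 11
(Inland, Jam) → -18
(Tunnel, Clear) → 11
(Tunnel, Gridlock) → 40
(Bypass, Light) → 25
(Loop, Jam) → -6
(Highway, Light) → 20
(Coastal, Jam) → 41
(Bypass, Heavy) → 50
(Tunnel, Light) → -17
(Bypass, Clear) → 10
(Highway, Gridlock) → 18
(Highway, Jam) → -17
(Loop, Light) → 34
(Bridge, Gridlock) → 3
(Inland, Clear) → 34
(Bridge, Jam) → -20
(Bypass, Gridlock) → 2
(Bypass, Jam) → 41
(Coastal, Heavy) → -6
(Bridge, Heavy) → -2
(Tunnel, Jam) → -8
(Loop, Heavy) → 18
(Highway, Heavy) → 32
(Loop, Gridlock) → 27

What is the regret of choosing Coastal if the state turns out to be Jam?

0

Best payoff under Jam is 41.
Regret = 41 − 41 = 0.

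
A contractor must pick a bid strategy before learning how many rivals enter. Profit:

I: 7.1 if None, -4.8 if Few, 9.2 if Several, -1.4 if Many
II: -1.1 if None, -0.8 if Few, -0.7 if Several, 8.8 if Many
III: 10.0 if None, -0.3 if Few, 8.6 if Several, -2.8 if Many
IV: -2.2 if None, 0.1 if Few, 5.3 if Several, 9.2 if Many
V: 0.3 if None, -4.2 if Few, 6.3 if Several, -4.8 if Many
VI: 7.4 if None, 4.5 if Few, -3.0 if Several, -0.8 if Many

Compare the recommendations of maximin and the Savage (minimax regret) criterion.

Row minima: I=-4.8, II=-1.1, III=-2.8, IV=-2.2, V=-4.8, VI=-3.0
Best worst-case = -1.1 → II.
Column bests: None=10.0, Few=4.5, Several=9.2, Many=9.2.
I regrets: 2.9, 9.3, 0.0, 10.6 → max 10.6
II regrets: 11.1, 5.3, 9.9, 0.4 → max 11.1
III regrets: 0.0, 4.8, 0.6, 12.0 → max 12.0
IV regrets: 12.2, 4.4, 3.9, 0.0 → max 12.2
V regrets: 9.7, 8.7, 2.9, 14.0 → max 14.0
VI regrets: 2.6, 0.0, 12.2, 10.0 → max 12.2
Smallest max regret = 10.6 → I.

maximin → II; minimax regret → I (disagree)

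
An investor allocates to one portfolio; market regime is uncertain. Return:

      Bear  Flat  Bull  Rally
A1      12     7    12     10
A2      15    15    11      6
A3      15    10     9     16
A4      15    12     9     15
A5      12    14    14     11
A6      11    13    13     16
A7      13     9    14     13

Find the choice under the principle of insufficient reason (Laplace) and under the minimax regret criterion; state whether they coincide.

laplace → A6; minimax regret → A6 (agree)

Row averages: A1=10.25, A2=11.75, A3=12.5, A4=12.75, A5=12.75, A6=13.25, A7=12.25
Highest average = 13.25 → A6.
Column bests: Bear=15, Flat=15, Bull=14, Rally=16.
A1 regrets: 3, 8, 2, 6 → max 8
A2 regrets: 0, 0, 3, 10 → max 10
A3 regrets: 0, 5, 5, 0 → max 5
A4 regrets: 0, 3, 5, 1 → max 5
A5 regrets: 3, 1, 0, 5 → max 5
A6 regrets: 4, 2, 1, 0 → max 4
A7 regrets: 2, 6, 0, 3 → max 6
Smallest max regret = 4 → A6.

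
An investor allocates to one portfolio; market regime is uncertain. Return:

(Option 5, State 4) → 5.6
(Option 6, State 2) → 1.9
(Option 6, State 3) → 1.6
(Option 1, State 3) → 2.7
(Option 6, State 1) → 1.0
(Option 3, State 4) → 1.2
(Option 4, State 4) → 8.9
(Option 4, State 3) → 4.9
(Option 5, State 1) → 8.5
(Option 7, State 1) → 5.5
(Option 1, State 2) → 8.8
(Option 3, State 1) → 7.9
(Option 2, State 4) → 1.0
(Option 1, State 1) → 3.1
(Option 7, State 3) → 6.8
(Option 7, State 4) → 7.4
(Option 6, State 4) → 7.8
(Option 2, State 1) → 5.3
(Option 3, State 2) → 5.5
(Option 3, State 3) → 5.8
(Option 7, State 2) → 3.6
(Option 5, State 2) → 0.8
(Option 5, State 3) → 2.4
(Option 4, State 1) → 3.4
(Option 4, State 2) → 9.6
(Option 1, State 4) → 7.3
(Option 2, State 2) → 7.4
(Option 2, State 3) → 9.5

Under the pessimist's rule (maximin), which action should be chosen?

Option 7

Row minima: Option 1=2.7, Option 2=1.0, Option 3=1.2, Option 4=3.4, Option 5=0.8, Option 6=1.0, Option 7=3.6
Best worst-case = 3.6 → Option 7.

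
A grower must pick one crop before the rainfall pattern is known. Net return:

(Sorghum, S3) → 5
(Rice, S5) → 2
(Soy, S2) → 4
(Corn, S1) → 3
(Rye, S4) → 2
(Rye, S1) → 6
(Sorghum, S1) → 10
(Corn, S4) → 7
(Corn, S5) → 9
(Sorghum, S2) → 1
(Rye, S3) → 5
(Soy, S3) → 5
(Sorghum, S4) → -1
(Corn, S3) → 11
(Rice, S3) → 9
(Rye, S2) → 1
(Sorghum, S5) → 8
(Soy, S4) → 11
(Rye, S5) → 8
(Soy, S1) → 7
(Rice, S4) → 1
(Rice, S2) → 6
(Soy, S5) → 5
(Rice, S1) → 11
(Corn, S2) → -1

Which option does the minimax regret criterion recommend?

Column bests: S1=11, S2=6, S3=11, S4=11, S5=9.
Rice regrets: 0, 0, 2, 10, 7 → max 10
Sorghum regrets: 1, 5, 6, 12, 1 → max 12
Soy regrets: 4, 2, 6, 0, 4 → max 6
Corn regrets: 8, 7, 0, 4, 0 → max 8
Rye regrets: 5, 5, 6, 9, 1 → max 9
Smallest max regret = 6 → Soy.

Soy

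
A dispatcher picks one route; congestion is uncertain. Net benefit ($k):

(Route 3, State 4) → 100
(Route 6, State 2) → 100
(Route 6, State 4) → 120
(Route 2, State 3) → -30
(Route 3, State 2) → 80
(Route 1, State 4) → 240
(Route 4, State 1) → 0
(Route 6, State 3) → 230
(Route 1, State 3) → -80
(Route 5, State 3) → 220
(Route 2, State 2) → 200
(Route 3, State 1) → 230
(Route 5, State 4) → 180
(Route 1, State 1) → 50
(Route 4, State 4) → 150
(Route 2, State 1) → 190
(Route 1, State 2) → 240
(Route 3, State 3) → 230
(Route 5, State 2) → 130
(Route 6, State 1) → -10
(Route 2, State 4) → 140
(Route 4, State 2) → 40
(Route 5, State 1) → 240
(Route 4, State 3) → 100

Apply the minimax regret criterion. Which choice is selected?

Column bests: State 1=240, State 2=240, State 3=230, State 4=240.
Route 1 regrets: 190, 0, 310, 0 → max 310
Route 2 regrets: 50, 40, 260, 100 → max 260
Route 3 regrets: 10, 160, 0, 140 → max 160
Route 4 regrets: 240, 200, 130, 90 → max 240
Route 5 regrets: 0, 110, 10, 60 → max 110
Route 6 regrets: 250, 140, 0, 120 → max 250
Smallest max regret = 110 → Route 5.

Route 5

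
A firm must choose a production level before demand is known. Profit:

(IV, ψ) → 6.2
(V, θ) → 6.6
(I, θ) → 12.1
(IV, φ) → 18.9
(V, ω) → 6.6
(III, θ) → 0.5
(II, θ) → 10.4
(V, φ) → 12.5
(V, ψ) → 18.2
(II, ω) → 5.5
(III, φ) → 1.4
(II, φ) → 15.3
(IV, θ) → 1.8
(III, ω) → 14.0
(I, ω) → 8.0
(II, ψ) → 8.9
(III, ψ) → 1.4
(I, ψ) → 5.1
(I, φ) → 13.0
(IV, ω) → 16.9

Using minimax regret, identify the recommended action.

Column bests: θ=12.1, φ=18.9, ψ=18.2, ω=16.9.
I regrets: 0.0, 5.9, 13.1, 8.9 → max 13.1
II regrets: 1.7, 3.6, 9.3, 11.4 → max 11.4
III regrets: 11.6, 17.5, 16.8, 2.9 → max 17.5
IV regrets: 10.3, 0.0, 12.0, 0.0 → max 12.0
V regrets: 5.5, 6.4, 0.0, 10.3 → max 10.3
Smallest max regret = 10.3 → V.

V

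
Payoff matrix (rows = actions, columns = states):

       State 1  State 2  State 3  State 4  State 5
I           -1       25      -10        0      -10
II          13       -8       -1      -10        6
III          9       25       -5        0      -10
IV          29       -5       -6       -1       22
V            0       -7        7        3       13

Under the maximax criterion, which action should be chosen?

IV

Row maxima: I=25, II=13, III=25, IV=29, V=13
Best best-case = 29 → IV.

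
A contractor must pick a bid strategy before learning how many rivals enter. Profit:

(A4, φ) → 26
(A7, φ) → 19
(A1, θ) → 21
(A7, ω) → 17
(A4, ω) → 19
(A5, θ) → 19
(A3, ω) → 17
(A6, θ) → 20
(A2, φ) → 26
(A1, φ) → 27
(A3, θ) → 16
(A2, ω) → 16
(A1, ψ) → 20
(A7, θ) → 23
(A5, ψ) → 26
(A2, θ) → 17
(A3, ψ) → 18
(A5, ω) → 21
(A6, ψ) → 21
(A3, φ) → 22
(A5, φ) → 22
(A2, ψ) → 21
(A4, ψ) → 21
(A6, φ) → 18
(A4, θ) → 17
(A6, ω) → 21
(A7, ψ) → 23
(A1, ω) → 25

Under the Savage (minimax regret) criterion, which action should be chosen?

Column bests: θ=23, φ=27, ψ=26, ω=25.
A1 regrets: 2, 0, 6, 0 → max 6
A2 regrets: 6, 1, 5, 9 → max 9
A3 regrets: 7, 5, 8, 8 → max 8
A4 regrets: 6, 1, 5, 6 → max 6
A5 regrets: 4, 5, 0, 4 → max 5
A6 regrets: 3, 9, 5, 4 → max 9
A7 regrets: 0, 8, 3, 8 → max 8
Smallest max regret = 5 → A5.

A5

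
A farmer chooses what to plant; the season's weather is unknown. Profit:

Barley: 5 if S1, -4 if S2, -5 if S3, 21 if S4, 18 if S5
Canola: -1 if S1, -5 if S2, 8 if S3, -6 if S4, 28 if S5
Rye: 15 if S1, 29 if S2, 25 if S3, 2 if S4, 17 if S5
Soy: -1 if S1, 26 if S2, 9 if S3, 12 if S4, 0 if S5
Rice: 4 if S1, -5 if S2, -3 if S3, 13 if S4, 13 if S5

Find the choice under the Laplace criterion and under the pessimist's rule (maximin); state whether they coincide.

laplace → Rye; maximin → Rye (agree)

Row averages: Barley=7, Canola=4.8, Rye=17.6, Soy=9.2, Rice=4.4
Highest average = 17.6 → Rye.
Row minima: Barley=-5, Canola=-6, Rye=2, Soy=-1, Rice=-5
Best worst-case = 2 → Rye.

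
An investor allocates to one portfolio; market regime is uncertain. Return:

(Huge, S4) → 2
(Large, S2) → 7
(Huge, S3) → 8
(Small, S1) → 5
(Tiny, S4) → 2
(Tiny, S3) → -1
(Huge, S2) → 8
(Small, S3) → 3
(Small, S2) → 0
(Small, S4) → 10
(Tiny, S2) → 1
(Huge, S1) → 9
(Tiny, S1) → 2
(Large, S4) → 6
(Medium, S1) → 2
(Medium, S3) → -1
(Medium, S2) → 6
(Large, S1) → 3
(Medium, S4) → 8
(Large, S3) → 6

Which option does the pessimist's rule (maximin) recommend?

Row minima: Tiny=-1, Small=0, Medium=-1, Large=3, Huge=2
Best worst-case = 3 → Large.

Large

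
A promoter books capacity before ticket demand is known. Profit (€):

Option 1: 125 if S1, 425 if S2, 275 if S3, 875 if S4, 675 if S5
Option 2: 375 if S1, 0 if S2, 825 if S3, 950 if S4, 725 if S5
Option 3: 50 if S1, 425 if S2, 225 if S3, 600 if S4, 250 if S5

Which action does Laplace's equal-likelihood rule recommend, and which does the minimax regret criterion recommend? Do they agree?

Row averages: Option 1=475, Option 2=575, Option 3=310
Highest average = 575 → Option 2.
Column bests: S1=375, S2=425, S3=825, S4=950, S5=725.
Option 1 regrets: 250, 0, 550, 75, 50 → max 550
Option 2 regrets: 0, 425, 0, 0, 0 → max 425
Option 3 regrets: 325, 0, 600, 350, 475 → max 600
Smallest max regret = 425 → Option 2.

laplace → Option 2; minimax regret → Option 2 (agree)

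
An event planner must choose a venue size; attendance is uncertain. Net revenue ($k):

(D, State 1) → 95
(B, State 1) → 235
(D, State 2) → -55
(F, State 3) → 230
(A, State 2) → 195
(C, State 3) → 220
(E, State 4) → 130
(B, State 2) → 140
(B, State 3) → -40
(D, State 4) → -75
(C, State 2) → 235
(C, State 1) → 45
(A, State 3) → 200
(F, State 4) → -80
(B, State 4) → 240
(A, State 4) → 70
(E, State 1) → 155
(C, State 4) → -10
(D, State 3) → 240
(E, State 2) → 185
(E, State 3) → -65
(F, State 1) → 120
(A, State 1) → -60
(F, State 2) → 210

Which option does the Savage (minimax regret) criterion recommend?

Column bests: State 1=235, State 2=235, State 3=240, State 4=240.
A regrets: 295, 40, 40, 170 → max 295
B regrets: 0, 95, 280, 0 → max 280
C regrets: 190, 0, 20, 250 → max 250
D regrets: 140, 290, 0, 315 → max 315
E regrets: 80, 50, 305, 110 → max 305
F regrets: 115, 25, 10, 320 → max 320
Smallest max regret = 250 → C.

C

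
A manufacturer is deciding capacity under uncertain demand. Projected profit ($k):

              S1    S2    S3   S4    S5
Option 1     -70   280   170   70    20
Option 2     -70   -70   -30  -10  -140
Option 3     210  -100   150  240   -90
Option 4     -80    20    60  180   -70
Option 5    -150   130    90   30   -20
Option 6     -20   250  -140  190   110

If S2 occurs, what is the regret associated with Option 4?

Best payoff under S2 is 280.
Regret = 280 − 20 = 260.

260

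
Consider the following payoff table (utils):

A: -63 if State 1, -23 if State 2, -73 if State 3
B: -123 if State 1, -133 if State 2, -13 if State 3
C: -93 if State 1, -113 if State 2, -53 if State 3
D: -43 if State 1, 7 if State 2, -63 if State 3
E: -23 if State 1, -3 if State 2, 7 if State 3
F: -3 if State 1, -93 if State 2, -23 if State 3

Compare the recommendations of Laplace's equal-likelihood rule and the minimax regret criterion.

Row averages: A=-53, B=-269/3, C=-259/3, D=-33, E=-19/3, F=-119/3
Highest average = -19/3 → E.
Column bests: State 1=-3, State 2=7, State 3=7.
A regrets: 60, 30, 80 → max 80
B regrets: 120, 140, 20 → max 140
C regrets: 90, 120, 60 → max 120
D regrets: 40, 0, 70 → max 70
E regrets: 20, 10, 0 → max 20
F regrets: 0, 100, 30 → max 100
Smallest max regret = 20 → E.

laplace → E; minimax regret → E (agree)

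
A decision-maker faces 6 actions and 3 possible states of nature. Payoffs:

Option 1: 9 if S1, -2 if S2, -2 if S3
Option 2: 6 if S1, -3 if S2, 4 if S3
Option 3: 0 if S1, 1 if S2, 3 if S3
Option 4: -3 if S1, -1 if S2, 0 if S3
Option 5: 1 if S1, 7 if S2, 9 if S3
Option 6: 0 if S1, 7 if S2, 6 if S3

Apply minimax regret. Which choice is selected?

Column bests: S1=9, S2=7, S3=9.
Option 1 regrets: 0, 9, 11 → max 11
Option 2 regrets: 3, 10, 5 → max 10
Option 3 regrets: 9, 6, 6 → max 9
Option 4 regrets: 12, 8, 9 → max 12
Option 5 regrets: 8, 0, 0 → max 8
Option 6 regrets: 9, 0, 3 → max 9
Smallest max regret = 8 → Option 5.

Option 5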